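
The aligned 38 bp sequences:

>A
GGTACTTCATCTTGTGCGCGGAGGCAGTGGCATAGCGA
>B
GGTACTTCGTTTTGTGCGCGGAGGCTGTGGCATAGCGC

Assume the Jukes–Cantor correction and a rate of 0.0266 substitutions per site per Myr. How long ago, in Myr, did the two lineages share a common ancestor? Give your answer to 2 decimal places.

2.13

The sequences differ at 4 of 38 sites (9, 11, 26, 38), so p = 4/38 ≈ 0.105263.
d = −(3/4) ln(1 − 4p/3) = −0.75 ln(1 − 0.140351) = −0.75 ln(0.859649)
  = −0.75 × (-0.151231) = 0.113423 substitutions/site.
Under a molecular clock d = 2μt, so t = d/(2μ) = 0.113423 / (2 × 0.0266) = 2.13 Myr.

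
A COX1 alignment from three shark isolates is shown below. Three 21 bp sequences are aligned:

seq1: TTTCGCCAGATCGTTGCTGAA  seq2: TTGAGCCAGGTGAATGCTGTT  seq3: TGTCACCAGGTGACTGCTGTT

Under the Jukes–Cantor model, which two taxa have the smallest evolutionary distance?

seq1–seq2: 8/21 differ, p = 0.381, d = 0.532.
seq1–seq3: 8/21 differ, p = 0.381, d = 0.532.
seq2–seq3: 5/21 differ, p = 0.238, d = 0.286.
The smallest distance is between seq2 and seq3.

seq2 and seq3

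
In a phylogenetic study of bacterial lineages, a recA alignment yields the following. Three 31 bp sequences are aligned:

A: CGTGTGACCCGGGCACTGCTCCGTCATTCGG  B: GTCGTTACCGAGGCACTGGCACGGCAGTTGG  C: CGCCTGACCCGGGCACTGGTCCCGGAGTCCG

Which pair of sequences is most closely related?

A–B: 12/31 differ, p = 0.387, d = 0.544.
A–C: 8/31 differ, p = 0.258, d = 0.316.
B–C: 12/31 differ, p = 0.387, d = 0.544.
The smallest distance is between A and C.

A and C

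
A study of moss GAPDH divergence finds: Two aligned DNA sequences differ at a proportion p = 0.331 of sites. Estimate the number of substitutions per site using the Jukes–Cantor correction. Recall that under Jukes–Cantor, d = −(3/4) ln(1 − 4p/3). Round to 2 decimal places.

d = −(3/4) ln(1 − 4p/3) = −0.75 ln(1 − 0.441333) = −0.75 ln(0.558667)
  = −0.75 × (-0.582202) = 0.436652 substitutions/site.

0.44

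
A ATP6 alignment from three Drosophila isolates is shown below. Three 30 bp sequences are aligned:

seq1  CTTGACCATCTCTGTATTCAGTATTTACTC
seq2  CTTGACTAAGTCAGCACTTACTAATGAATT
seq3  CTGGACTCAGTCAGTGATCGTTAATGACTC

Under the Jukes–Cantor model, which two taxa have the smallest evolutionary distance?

seq1–seq2: 12/30 differ, p = 0.400, d = 0.572.
seq1–seq3: 12/30 differ, p = 0.400, d = 0.572.
seq2–seq3: 10/30 differ, p = 0.333, d = 0.441.
The smallest distance is between seq2 and seq3.

seq2 and seq3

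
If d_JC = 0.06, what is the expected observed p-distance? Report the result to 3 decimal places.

p = (3/4)(1 − e^(−4d/3)) = 0.75 × (1 − e^(-0.08)) = 0.75 × (1 − 0.923116) = 0.057663.

0.058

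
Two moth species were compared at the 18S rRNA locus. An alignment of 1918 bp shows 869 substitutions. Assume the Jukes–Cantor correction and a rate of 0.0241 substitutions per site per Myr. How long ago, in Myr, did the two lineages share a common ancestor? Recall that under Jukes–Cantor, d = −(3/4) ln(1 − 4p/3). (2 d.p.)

p = 869/1918 ≈ 0.453076.
d = −(3/4) ln(1 − 4p/3) = −0.75 ln(1 − 0.604101) = −0.75 ln(0.395899)
  = −0.75 × (-0.926596) = 0.694947 substitutions/site.
Under a molecular clock d = 2μt, so t = d/(2μ) = 0.694947 / (2 × 0.0241) = 14.42 Myr.

14.42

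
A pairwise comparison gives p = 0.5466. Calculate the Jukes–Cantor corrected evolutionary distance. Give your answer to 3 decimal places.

0.979

d = −(3/4) ln(1 − 4p/3) = −0.75 ln(1 − 0.7288) = −0.75 ln(0.2712)
  = −0.75 × (-1.304899) = 0.978674 substitutions/site.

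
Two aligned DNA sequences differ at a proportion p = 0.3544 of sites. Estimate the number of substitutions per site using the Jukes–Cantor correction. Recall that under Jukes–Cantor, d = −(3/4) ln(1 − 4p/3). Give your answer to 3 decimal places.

d = −(3/4) ln(1 − 4p/3) = −0.75 ln(1 − 0.472533) = −0.75 ln(0.527467)
  = −0.75 × (-0.639669) = 0.479752 substitutions/site.

0.480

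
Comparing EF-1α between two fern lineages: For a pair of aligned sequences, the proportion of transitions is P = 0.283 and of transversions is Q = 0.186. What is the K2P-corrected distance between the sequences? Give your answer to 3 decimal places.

Under the Kimura two-parameter model, d = −½ ln(1 − 2P − Q) − ¼ ln(1 − 2Q).
1 − 2P − Q = 0.248, giving −½ ln(0.248) = 0.697163.
1 − 2Q = 0.628, giving −¼ ln(0.628) = 0.116304.
d = 0.697163 + 0.116304 = 0.813467.

0.813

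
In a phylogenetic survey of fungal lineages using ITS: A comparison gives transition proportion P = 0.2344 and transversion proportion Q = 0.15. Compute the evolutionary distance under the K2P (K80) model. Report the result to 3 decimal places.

Under the Kimura two-parameter model, d = −½ ln(1 − 2P − Q) − ¼ ln(1 − 2Q).
1 − 2P − Q = 0.3812, giving −½ ln(0.3812) = 0.482216.
1 − 2Q = 0.7, giving −¼ ln(0.7) = 0.089169.
d = 0.482216 + 0.089169 = 0.571385.

0.571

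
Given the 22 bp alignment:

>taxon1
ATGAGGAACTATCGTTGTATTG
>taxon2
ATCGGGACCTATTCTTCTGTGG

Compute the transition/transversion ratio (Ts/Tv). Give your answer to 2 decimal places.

Transitions are A↔G and C↔T; transversions are all other mismatches.
Transitions: 3. Transversions: 5.
R = 3/5 = 0.60.

0.60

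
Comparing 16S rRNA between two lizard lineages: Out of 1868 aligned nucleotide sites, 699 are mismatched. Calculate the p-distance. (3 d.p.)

0.374

p = 699/1868 = 0.374197… ≈ 0.374 (to 3 d.p.).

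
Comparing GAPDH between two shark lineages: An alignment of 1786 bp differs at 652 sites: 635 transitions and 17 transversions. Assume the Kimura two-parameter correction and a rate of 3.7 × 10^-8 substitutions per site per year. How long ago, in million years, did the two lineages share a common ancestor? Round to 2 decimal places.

8.68

P = 635/1786 ≈ 0.355543 and Q = 17/1786 ≈ 0.009518.
Under the Kimura two-parameter model, d = −½ ln(1 − 2P − Q) − ¼ ln(1 − 2Q).
1 − 2P − Q = 0.279396, giving −½ ln(0.279396) = 0.637563.
1 − 2Q = 0.980964, giving −¼ ln(0.980964) = 0.004805.
d = 0.637563 + 0.004805 = 0.642368.
Under a molecular clock d = 2μt, so t = d/(2μ) = 0.642368 / (2 × 3.7 × 10^-8) = 8.68 million years.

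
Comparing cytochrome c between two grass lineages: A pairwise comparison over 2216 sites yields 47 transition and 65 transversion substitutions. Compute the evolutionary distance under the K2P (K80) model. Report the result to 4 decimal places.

P = 47/2216 ≈ 0.021209 and Q = 65/2216 ≈ 0.029332.
Under the Kimura two-parameter model, d = −½ ln(1 − 2P − Q) − ¼ ln(1 − 2Q).
1 − 2P − Q = 0.92825, giving −½ ln(0.92825) = 0.037227.
1 − 2Q = 0.941336, giving −¼ ln(0.941336) = 0.015114.
d = 0.037227 + 0.015114 = 0.052341.

0.0523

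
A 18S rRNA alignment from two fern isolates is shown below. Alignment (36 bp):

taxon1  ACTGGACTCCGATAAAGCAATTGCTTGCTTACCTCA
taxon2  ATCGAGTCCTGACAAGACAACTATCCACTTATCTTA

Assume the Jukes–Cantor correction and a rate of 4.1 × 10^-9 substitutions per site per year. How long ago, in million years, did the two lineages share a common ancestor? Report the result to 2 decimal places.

100.48

The sequences differ at 18 of 36 sites, so p = 18/36 = 0.5.
d = −(3/4) ln(1 − 4p/3) = −0.75 ln(1 − 0.666667) = −0.75 ln(0.333333)
  = −0.75 × (-1.098613) = 0.823960 substitutions/site.
Under a molecular clock d = 2μt, so t = d/(2μ) = 0.823960 / (2 × 4.1 × 10^-9) = 100.48 million years.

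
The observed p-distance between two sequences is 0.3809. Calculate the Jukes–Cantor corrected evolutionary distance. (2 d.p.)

0.53

d = −(3/4) ln(1 − 4p/3) = −0.75 ln(1 − 0.507867) = −0.75 ln(0.492133)
  = −0.75 × (-0.709006) = 0.531755 substitutions/site.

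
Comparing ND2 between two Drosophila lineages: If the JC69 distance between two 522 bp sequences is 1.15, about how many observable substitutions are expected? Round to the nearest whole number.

Invert JC69: p = (3/4)(1 − e^(−4d/3)) = 0.75 × (1 − e^(-1.533333)) = 0.75 × (1 − 0.215815) = 0.588139.
Expected differing sites = pL ≈ 0.588139 × 522 = 307.008558 ≈ 307.

307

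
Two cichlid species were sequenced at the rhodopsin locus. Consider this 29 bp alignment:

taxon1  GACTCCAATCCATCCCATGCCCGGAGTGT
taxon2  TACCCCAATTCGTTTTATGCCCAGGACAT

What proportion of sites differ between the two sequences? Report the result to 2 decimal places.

0.41

The sequences differ at 12 of 29 positions.
p = 12/29 = 0.413793… ≈ 0.41 (to 2 d.p.).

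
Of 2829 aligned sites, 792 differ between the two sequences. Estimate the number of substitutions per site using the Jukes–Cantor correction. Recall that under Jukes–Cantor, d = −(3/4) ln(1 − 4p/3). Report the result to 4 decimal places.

p = 792/2829 ≈ 0.279958.
d = −(3/4) ln(1 − 4p/3) = −0.75 ln(1 − 0.373277) = −0.75 ln(0.626723)
  = −0.75 × (-0.467251) = 0.350438 substitutions/site.

0.3504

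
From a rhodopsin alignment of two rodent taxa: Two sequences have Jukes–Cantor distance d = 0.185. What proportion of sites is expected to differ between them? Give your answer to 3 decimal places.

0.164

p = (3/4)(1 − e^(−4d/3)) = 0.75 × (1 − e^(-0.246667)) = 0.75 × (1 − 0.781401) = 0.163949.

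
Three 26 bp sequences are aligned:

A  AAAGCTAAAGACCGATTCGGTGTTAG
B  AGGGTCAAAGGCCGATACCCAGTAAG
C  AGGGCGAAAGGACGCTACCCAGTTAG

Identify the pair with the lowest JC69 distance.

A–B: 10/26 differ, p = 0.385, d = 0.539.
A–C: 10/26 differ, p = 0.385, d = 0.539.
B–C: 5/26 differ, p = 0.192, d = 0.222.
The smallest distance is between B and C.

B and C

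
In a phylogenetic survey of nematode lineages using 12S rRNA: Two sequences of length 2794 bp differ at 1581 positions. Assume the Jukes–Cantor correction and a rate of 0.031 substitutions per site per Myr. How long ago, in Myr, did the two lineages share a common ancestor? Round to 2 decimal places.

16.99

p = 1581/2794 ≈ 0.565855.
d = −(3/4) ln(1 − 4p/3) = −0.75 ln(1 − 0.754473) = −0.75 ln(0.245527)
  = −0.75 × (-1.404348) = 1.053261 substitutions/site.
Under a molecular clock d = 2μt, so t = d/(2μ) = 1.053261 / (2 × 0.031) = 16.99 Myr.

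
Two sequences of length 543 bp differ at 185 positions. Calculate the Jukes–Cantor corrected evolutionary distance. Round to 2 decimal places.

0.45

p = 185/543 ≈ 0.3407.
d = −(3/4) ln(1 − 4p/3) = −0.75 ln(1 − 0.454267) = −0.75 ln(0.545733)
  = −0.75 × (-0.605625) = 0.454219 substitutions/site.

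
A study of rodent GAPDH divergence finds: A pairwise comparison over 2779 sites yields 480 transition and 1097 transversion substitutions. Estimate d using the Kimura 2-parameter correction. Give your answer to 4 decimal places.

P = 480/2779 ≈ 0.172724 and Q = 1097/2779 ≈ 0.394746.
Under the Kimura two-parameter model, d = −½ ln(1 − 2P − Q) − ¼ ln(1 − 2Q).
1 − 2P − Q = 0.259806, giving −½ ln(0.259806) = 0.673910.
1 − 2Q = 0.210508, giving −¼ ln(0.210508) = 0.389558.
d = 0.673910 + 0.389558 = 1.063468.

1.0635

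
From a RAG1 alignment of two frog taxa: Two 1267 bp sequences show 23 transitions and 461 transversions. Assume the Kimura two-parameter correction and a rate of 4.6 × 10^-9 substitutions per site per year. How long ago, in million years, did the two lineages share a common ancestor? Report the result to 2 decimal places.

63.13

P = 23/1267 ≈ 0.018153 and Q = 461/1267 ≈ 0.363852.
Under the Kimura two-parameter model, d = −½ ln(1 − 2P − Q) − ¼ ln(1 − 2Q).
1 − 2P − Q = 0.599842, giving −½ ln(0.599842) = 0.255544.
1 − 2Q = 0.272296, giving −¼ ln(0.272296) = 0.325216.
d = 0.255544 + 0.325216 = 0.580760.
Under a molecular clock d = 2μt, so t = d/(2μ) = 0.580760 / (2 × 4.6 × 10^-9) = 63.13 million years.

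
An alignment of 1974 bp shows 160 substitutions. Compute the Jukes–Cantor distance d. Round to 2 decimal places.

0.09

p = 160/1974 ≈ 0.081054.
d = −(3/4) ln(1 − 4p/3) = −0.75 ln(1 − 0.108072) = −0.75 ln(0.891928)
  = −0.75 × (-0.114370) = 0.085778 substitutions/site.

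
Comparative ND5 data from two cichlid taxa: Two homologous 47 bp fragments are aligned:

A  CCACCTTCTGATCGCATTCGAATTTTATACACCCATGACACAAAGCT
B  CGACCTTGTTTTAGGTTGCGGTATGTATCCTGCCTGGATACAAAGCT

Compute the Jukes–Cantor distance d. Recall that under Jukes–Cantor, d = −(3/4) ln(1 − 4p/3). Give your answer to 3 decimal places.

0.536

The sequences differ at 18 of 47 sites, so p = 18/47 ≈ 0.382979.
d = −(3/4) ln(1 − 4p/3) = −0.75 ln(1 − 0.510639) = −0.75 ln(0.489361)
  = −0.75 × (-0.714655) = 0.535991 substitutions/site.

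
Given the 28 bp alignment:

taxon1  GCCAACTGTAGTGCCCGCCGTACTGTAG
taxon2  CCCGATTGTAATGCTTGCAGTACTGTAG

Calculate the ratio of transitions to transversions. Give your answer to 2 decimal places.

Transitions are A↔G and C↔T; transversions are all other mismatches.
Transitions: 5. Transversions: 2.
R = 5/2 = 2.50.

2.50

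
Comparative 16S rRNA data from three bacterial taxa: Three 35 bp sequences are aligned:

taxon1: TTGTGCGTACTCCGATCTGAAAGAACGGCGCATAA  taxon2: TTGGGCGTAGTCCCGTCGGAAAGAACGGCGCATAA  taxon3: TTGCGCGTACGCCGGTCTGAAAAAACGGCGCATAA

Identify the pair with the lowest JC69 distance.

taxon1 and taxon3

taxon1–taxon2: 5/35 differ, p = 0.143, d = 0.158.
taxon1–taxon3: 4/35 differ, p = 0.114, d = 0.124.
taxon2–taxon3: 6/35 differ, p = 0.171, d = 0.195.
The smallest distance is between taxon1 and taxon3.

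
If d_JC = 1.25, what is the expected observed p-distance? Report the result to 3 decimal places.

p = (3/4)(1 − e^(−4d/3)) = 0.75 × (1 − e^(-1.666667)) = 0.75 × (1 − 0.188876) = 0.608343.

0.608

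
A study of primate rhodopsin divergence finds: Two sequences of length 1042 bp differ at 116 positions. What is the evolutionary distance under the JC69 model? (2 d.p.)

0.12

p = 116/1042 ≈ 0.111324.
d = −(3/4) ln(1 − 4p/3) = −0.75 ln(1 − 0.148432) = −0.75 ln(0.851568)
  = −0.75 × (-0.160676) = 0.120507 substitutions/site.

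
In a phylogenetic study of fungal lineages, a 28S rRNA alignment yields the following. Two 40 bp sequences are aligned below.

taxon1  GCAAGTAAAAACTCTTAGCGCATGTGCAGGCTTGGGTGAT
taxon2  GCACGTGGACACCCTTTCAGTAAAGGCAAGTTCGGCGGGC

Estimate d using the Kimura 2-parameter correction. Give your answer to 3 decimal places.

Of 40 sites, 10 differences are transitions and 9 are transversions, so P = 10/40 = 0.25 and Q = 9/40 = 0.225.
Under the Kimura two-parameter model, d = −½ ln(1 − 2P − Q) − ¼ ln(1 − 2Q).
1 − 2P − Q = 0.275, giving −½ ln(0.275) = 0.645492.
1 − 2Q = 0.55, giving −¼ ln(0.55) = 0.149459.
d = 0.645492 + 0.149459 = 0.794951.

0.795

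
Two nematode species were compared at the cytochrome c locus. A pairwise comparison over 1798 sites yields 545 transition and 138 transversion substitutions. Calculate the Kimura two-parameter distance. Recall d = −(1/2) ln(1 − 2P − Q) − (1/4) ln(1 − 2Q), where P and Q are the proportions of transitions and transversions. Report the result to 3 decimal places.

P = 545/1798 ≈ 0.303115 and Q = 138/1798 ≈ 0.076752.
Under the Kimura two-parameter model, d = −½ ln(1 − 2P − Q) − ¼ ln(1 − 2Q).
1 − 2P − Q = 0.317018, giving −½ ln(0.317018) = 0.574398.
1 − 2Q = 0.846496, giving −¼ ln(0.846496) = 0.041662.
d = 0.574398 + 0.041662 = 0.616060.

0.616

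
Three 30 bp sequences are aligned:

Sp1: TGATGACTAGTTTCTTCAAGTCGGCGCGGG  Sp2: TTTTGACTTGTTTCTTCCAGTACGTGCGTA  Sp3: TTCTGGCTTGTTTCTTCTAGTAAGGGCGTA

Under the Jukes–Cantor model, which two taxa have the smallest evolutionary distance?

Sp1–Sp2: 9/30 differ, p = 0.300, d = 0.383.
Sp1–Sp3: 10/30 differ, p = 0.333, d = 0.441.
Sp2–Sp3: 5/30 differ, p = 0.167, d = 0.188.
The smallest distance is between Sp2 and Sp3.

Sp2 and Sp3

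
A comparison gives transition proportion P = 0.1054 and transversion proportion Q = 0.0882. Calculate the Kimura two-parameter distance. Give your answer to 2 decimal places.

Under the Kimura two-parameter model, d = −½ ln(1 − 2P − Q) − ¼ ln(1 − 2Q).
1 − 2P − Q = 0.701, giving −½ ln(0.701) = 0.177624.
1 − 2Q = 0.8236, giving −¼ ln(0.8236) = 0.048518.
d = 0.177624 + 0.048518 = 0.226142.

0.23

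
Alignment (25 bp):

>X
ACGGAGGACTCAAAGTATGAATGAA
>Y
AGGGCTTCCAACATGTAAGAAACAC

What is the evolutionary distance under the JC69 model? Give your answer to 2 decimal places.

0.89

The sequences differ at 13 of 25 sites, so p = 13/25 = 0.52.
d = −(3/4) ln(1 − 4p/3) = −0.75 ln(1 − 0.693333) = −0.75 ln(0.306667)
  = −0.75 × (-1.181993) = 0.886495 substitutions/site.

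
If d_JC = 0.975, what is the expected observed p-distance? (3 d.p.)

0.546

p = (3/4)(1 − e^(−4d/3)) = 0.75 × (1 − e^(-1.3)) = 0.75 × (1 − 0.272532) = 0.545601.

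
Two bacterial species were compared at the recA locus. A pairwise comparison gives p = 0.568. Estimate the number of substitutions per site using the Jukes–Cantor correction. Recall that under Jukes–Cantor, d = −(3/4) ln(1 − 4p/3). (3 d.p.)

1.062

d = −(3/4) ln(1 − 4p/3) = −0.75 ln(1 − 0.757333) = −0.75 ln(0.242667)
  = −0.75 × (-1.416065) = 1.062049 substitutions/site.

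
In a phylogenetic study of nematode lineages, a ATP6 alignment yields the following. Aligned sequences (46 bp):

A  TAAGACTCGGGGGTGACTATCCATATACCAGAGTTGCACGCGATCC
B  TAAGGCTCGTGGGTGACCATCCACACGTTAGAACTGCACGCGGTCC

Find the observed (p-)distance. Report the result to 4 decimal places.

0.2391

The sequences differ at 11 of 46 positions.
p = 11/46 = 0.239130… ≈ 0.2391 (to 4 d.p.).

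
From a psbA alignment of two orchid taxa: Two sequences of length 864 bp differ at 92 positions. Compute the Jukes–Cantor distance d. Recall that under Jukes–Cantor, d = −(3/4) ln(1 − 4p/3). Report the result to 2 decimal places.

p = 92/864 ≈ 0.106481.
d = −(3/4) ln(1 − 4p/3) = −0.75 ln(1 − 0.141975) = −0.75 ln(0.858025)
  = −0.75 × (-0.153122) = 0.114842 substitutions/site.

0.11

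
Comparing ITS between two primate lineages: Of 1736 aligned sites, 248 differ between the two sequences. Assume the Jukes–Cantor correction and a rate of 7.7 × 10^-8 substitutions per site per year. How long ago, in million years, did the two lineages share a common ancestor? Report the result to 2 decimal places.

1.03

p = 248/1736 ≈ 0.142857.
d = −(3/4) ln(1 − 4p/3) = −0.75 ln(1 − 0.190476) = −0.75 ln(0.809524)
  = −0.75 × (-0.211309) = 0.158482 substitutions/site.
Under a molecular clock d = 2μt, so t = d/(2μ) = 0.158482 / (2 × 7.7 × 10^-8) = 1.03 million years.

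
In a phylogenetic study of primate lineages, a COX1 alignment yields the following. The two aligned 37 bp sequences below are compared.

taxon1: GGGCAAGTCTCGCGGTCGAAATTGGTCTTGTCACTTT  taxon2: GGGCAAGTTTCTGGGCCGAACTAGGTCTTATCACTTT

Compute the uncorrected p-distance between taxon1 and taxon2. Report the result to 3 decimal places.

The sequences differ at 7 of 37 positions (sites 9, 12, 13, 16, 21, 23, 30).
p = 7/37 = 0.189189… ≈ 0.189 (to 3 d.p.).

0.189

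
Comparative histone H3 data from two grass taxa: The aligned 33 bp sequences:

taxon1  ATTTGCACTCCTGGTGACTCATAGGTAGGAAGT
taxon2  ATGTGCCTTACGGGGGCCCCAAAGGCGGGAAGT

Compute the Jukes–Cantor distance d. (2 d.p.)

0.44

The sequences differ at 11 of 33 sites, so p = 11/33 ≈ 0.333333.
d = −(3/4) ln(1 − 4p/3) = −0.75 ln(1 − 0.444444) = −0.75 ln(0.555556)
  = −0.75 × (-0.587786) = 0.440840 substitutions/site.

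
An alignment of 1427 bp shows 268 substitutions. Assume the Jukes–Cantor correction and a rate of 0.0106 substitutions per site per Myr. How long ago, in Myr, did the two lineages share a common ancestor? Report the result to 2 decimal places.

10.20

p = 268/1427 ≈ 0.187807.
d = −(3/4) ln(1 − 4p/3) = −0.75 ln(1 − 0.250409) = −0.75 ln(0.749591)
  = −0.75 × (-0.288228) = 0.216171 substitutions/site.
Under a molecular clock d = 2μt, so t = d/(2μ) = 0.216171 / (2 × 0.0106) = 10.20 Myr.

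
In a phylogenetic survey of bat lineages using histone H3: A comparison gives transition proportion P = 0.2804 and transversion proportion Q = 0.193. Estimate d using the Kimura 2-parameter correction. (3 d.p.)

0.823

Under the Kimura two-parameter model, d = −½ ln(1 − 2P − Q) − ¼ ln(1 − 2Q).
1 − 2P − Q = 0.2462, giving −½ ln(0.2462) = 0.700806.
1 − 2Q = 0.614, giving −¼ ln(0.614) = 0.121940.
d = 0.700806 + 0.121940 = 0.822746.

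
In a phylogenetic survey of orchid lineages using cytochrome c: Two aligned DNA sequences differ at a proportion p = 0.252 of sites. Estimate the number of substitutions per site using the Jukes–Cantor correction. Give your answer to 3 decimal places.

d = −(3/4) ln(1 − 4p/3) = −0.75 ln(1 − 0.336) = −0.75 ln(0.664)
  = −0.75 × (-0.409473) = 0.307105 substitutions/site.

0.307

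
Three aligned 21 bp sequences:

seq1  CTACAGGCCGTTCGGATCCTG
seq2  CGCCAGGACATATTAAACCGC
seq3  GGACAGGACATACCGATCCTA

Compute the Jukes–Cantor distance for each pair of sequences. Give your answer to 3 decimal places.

seq1–seq2: 11/21 sites differ → p ≈ 0.52381, d = −0.75 ln(1 − 0.698413) = 0.899023 ≈ 0.899.
seq1–seq3: 7/21 sites differ → p ≈ 0.333333, d = −0.75 ln(1 − 0.444444) = 0.440839 ≈ 0.441.
seq2–seq3: 8/21 sites differ → p ≈ 0.380952, d = −0.75 ln(1 − 0.507936) = 0.531860 ≈ 0.532.

d(seq1,seq2) = 0.899, d(seq1,seq3) = 0.441, d(seq2,seq3) = 0.532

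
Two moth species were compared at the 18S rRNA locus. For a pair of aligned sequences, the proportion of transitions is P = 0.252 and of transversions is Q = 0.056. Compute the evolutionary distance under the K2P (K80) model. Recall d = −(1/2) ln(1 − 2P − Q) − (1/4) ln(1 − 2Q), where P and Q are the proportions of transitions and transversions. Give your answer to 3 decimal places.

0.440

Under the Kimura two-parameter model, d = −½ ln(1 − 2P − Q) − ¼ ln(1 − 2Q).
1 − 2P − Q = 0.44, giving −½ ln(0.44) = 0.410490.
1 − 2Q = 0.888, giving −¼ ln(0.888) = 0.029696.
d = 0.410490 + 0.029696 = 0.440186.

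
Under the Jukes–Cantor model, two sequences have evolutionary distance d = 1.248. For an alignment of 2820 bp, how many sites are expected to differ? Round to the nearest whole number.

1714

Invert JC69: p = (3/4)(1 − e^(−4d/3)) = 0.75 × (1 − e^(-1.664)) = 0.75 × (1 − 0.189380) = 0.607965.
Expected differing sites = pL ≈ 0.607965 × 2820 = 1714.4613 ≈ 1714.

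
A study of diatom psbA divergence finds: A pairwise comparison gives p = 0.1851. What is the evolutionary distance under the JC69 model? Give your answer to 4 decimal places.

d = −(3/4) ln(1 − 4p/3) = −0.75 ln(1 − 0.2468) = −0.75 ln(0.7532)
  = −0.75 × (-0.283424) = 0.212568 substitutions/site.

0.2126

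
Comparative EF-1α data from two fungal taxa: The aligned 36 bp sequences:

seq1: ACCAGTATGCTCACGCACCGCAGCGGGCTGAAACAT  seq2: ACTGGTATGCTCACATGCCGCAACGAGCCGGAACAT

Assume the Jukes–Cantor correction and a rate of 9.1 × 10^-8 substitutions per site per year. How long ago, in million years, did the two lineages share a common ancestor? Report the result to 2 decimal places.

1.67

The sequences differ at 9 of 36 sites (3, 4, 15, 16, 17, 23, 26, 29, 31), so p = 9/36 = 0.25.
d = −(3/4) ln(1 − 4p/3) = −0.75 ln(1 − 0.333333) = −0.75 ln(0.666667)
  = −0.75 × (-0.405465) = 0.304099 substitutions/site.
Under a molecular clock d = 2μt, so t = d/(2μ) = 0.304099 / (2 × 9.1 × 10^-8) = 1.67 million years.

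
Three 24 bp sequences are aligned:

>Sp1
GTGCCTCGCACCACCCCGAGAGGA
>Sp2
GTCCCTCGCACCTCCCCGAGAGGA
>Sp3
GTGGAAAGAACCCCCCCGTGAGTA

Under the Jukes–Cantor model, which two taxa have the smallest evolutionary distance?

Sp1 and Sp2

Sp1–Sp2: 2/24 differ, p = 0.083, d = 0.088.
Sp1–Sp3: 8/24 differ, p = 0.333, d = 0.441.
Sp2–Sp3: 9/24 differ, p = 0.375, d = 0.520.
The smallest distance is between Sp1 and Sp2.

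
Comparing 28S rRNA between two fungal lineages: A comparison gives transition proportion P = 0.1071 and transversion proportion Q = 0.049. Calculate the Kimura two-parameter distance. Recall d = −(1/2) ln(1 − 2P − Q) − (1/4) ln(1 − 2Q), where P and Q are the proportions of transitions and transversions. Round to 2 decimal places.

0.18

Under the Kimura two-parameter model, d = −½ ln(1 − 2P − Q) − ¼ ln(1 − 2Q).
1 − 2P − Q = 0.7368, giving −½ ln(0.7368) = 0.152719.
1 − 2Q = 0.902, giving −¼ ln(0.902) = 0.025785.
d = 0.152719 + 0.025785 = 0.178504.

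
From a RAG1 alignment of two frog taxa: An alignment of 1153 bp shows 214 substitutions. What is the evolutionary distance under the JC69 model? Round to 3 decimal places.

p = 214/1153 ≈ 0.185603.
d = −(3/4) ln(1 − 4p/3) = −0.75 ln(1 − 0.247471) = −0.75 ln(0.752529)
  = −0.75 × (-0.284316) = 0.213237 substitutions/site.

0.213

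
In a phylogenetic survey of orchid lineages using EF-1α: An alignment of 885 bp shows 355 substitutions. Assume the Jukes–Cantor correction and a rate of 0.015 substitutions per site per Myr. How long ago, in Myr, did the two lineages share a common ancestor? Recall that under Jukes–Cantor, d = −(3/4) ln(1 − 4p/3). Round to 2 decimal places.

19.13

p = 355/885 ≈ 0.40113.
d = −(3/4) ln(1 − 4p/3) = −0.75 ln(1 − 0.53484) = −0.75 ln(0.46516)
  = −0.75 × (-0.765374) = 0.574031 substitutions/site.
Under a molecular clock d = 2μt, so t = d/(2μ) = 0.574031 / (2 × 0.015) = 19.13 Myr.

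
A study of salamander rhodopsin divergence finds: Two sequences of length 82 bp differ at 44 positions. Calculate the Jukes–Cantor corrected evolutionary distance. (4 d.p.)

p = 44/82 ≈ 0.536585.
d = −(3/4) ln(1 − 4p/3) = −0.75 ln(1 − 0.715447) = −0.75 ln(0.284553)
  = −0.75 × (-1.256836) = 0.942627 substitutions/site.

0.9426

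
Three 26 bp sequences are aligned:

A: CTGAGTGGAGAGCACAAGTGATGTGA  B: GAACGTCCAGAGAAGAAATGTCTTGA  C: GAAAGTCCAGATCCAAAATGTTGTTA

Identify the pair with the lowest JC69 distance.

A–B: 12/26 differ, p = 0.462, d = 0.717.
A–C: 11/26 differ, p = 0.423, d = 0.623.
B–C: 8/26 differ, p = 0.308, d = 0.396.
The smallest distance is between B and C.

B and C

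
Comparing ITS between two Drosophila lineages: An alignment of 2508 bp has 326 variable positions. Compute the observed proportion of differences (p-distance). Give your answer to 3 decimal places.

0.130

p = 326/2508 = 0.129984… ≈ 0.130 (to 3 d.p.).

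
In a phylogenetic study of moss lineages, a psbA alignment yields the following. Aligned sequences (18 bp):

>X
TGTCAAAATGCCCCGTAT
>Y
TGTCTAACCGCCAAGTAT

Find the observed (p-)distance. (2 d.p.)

The sequences differ at 5 of 18 positions (sites 5, 8, 9, 13, 14).
p = 5/18 = 0.277777… ≈ 0.28 (to 2 d.p.).

0.28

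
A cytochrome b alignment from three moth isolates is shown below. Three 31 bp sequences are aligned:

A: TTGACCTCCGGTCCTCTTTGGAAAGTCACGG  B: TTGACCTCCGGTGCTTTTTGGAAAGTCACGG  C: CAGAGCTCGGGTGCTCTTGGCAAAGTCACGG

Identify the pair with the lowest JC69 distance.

A and B

A–B: 2/31 differ, p = 0.065, d = 0.067.
A–C: 7/31 differ, p = 0.226, d = 0.269.
B–C: 7/31 differ, p = 0.226, d = 0.269.
The smallest distance is between A and B.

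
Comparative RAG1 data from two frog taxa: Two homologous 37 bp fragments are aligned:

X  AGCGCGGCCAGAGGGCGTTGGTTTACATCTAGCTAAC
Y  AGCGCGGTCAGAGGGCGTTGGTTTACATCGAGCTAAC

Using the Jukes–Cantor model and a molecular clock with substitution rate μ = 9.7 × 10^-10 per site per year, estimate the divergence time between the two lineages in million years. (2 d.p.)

The sequences differ at 2 of 37 sites (8, 30), so p = 2/37 ≈ 0.054054.
d = −(3/4) ln(1 − 4p/3) = −0.75 ln(1 − 0.072072) = −0.75 ln(0.927928)
  = −0.75 × (-0.074801) = 0.056101 substitutions/site.
Under a molecular clock d = 2μt, so t = d/(2μ) = 0.056101 / (2 × 9.7 × 10^-10) = 28.92 million years.

28.92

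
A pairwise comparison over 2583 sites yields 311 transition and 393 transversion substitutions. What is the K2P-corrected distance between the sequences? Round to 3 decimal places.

P = 311/2583 ≈ 0.120403 and Q = 393/2583 ≈ 0.152149.
Under the Kimura two-parameter model, d = −½ ln(1 − 2P − Q) − ¼ ln(1 − 2Q).
1 − 2P − Q = 0.607045, giving −½ ln(0.607045) = 0.249576.
1 − 2Q = 0.695702, giving −¼ ln(0.695702) = 0.090708.
d = 0.249576 + 0.090708 = 0.340284.

0.340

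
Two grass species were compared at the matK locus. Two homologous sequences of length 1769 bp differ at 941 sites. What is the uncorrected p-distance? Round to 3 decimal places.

p = 941/1769 = 0.531938… ≈ 0.532 (to 3 d.p.).

0.532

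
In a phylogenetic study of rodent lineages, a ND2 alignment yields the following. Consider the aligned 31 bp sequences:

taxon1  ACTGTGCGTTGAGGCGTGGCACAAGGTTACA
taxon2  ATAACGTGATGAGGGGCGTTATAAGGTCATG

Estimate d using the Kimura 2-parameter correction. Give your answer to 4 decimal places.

Of 31 sites, 10 differences are transitions and 4 are transversions, so P = 10/31 ≈ 0.322581 and Q = 4/31 ≈ 0.129032.
Under the Kimura two-parameter model, d = −½ ln(1 − 2P − Q) − ¼ ln(1 − 2Q).
1 − 2P − Q = 0.225806, giving −½ ln(0.225806) = 0.744040.
1 − 2Q = 0.741936, giving −¼ ln(0.741936) = 0.074623.
d = 0.744040 + 0.074623 = 0.818663.

0.8187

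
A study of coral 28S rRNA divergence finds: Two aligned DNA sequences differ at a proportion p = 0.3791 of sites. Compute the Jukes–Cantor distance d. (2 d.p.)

0.53

d = −(3/4) ln(1 − 4p/3) = −0.75 ln(1 − 0.505467) = −0.75 ln(0.494533)
  = −0.75 × (-0.704141) = 0.528106 substitutions/site.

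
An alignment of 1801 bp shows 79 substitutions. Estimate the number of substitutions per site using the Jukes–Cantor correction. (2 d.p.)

p = 79/1801 ≈ 0.043865.
d = −(3/4) ln(1 − 4p/3) = −0.75 ln(1 − 0.058487) = −0.75 ln(0.941513)
  = −0.75 × (-0.060267) = 0.045200 substitutions/site.

0.05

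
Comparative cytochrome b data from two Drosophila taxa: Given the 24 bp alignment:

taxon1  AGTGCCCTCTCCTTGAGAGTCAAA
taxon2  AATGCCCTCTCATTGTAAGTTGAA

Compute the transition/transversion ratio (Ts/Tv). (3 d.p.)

2.000

Transitions are A↔G and C↔T; transversions are all other mismatches.
Transitions: 4. Transversions: 2.
R = 4/2 = 2.000.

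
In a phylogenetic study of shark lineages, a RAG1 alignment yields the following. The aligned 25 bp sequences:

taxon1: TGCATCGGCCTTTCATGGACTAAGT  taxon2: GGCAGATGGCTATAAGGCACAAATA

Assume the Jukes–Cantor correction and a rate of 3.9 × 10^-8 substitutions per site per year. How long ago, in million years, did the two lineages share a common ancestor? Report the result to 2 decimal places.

The sequences differ at 12 of 25 sites, so p = 12/25 = 0.48.
d = −(3/4) ln(1 − 4p/3) = −0.75 ln(1 − 0.64) = −0.75 ln(0.36)
  = −0.75 × (-1.021651) = 0.766238 substitutions/site.
Under a molecular clock d = 2μt, so t = d/(2μ) = 0.766238 / (2 × 3.9 × 10^-8) = 9.82 million years.

9.82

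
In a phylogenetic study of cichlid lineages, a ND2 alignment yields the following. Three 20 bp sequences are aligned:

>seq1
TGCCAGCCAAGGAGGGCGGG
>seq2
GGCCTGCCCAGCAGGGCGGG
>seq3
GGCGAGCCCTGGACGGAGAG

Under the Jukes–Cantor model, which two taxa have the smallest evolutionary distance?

seq1–seq2: 4/20 differ, p = 0.200, d = 0.233.
seq1–seq3: 7/20 differ, p = 0.350, d = 0.471.
seq2–seq3: 7/20 differ, p = 0.350, d = 0.471.
The smallest distance is between seq1 and seq2.

seq1 and seq2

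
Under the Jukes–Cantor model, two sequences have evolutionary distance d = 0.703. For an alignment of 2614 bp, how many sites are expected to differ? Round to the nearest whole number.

1193

Invert JC69: p = (3/4)(1 − e^(−4d/3)) = 0.75 × (1 − e^(-0.937333)) = 0.75 × (1 − 0.391671) = 0.456247.
Expected differing sites = pL ≈ 0.456247 × 2614 = 1192.629658 ≈ 1193.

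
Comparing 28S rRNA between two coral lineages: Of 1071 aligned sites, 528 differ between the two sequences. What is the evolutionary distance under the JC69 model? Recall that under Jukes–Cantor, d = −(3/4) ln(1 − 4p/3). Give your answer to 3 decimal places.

0.803

p = 528/1071 ≈ 0.492997.
d = −(3/4) ln(1 − 4p/3) = −0.75 ln(1 − 0.657329) = −0.75 ln(0.342671)
  = −0.75 × (-1.070984) = 0.803238 substitutions/site.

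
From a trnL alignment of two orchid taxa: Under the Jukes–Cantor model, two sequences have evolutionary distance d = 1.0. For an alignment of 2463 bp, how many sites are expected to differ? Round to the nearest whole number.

1360

Invert JC69: p = (3/4)(1 − e^(−4d/3)) = 0.75 × (1 − e^(-1.333333)) = 0.75 × (1 − 0.263597) = 0.552302.
Expected differing sites = pL ≈ 0.552302 × 2463 = 1360.319826 ≈ 1360.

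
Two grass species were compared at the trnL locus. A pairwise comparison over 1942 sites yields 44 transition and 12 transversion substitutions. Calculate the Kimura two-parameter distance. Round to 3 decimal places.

0.030

P = 44/1942 ≈ 0.022657 and Q = 12/1942 ≈ 0.006179.
Under the Kimura two-parameter model, d = −½ ln(1 − 2P − Q) − ¼ ln(1 − 2Q).
1 − 2P − Q = 0.948507, giving −½ ln(0.948507) = 0.026433.
1 − 2Q = 0.987642, giving −¼ ln(0.987642) = 0.003109.
d = 0.026433 + 0.003109 = 0.029542.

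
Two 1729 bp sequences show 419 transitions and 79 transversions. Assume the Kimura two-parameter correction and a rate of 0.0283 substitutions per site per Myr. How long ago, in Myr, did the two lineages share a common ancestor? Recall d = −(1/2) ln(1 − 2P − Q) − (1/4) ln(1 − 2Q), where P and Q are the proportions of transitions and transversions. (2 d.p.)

P = 419/1729 ≈ 0.242337 and Q = 79/1729 ≈ 0.045691.
Under the Kimura two-parameter model, d = −½ ln(1 − 2P − Q) − ¼ ln(1 − 2Q).
1 − 2P − Q = 0.469635, giving −½ ln(0.469635) = 0.377900.
1 − 2Q = 0.908618, giving −¼ ln(0.908618) = 0.023958.
d = 0.377900 + 0.023958 = 0.401858.
Under a molecular clock d = 2μt, so t = d/(2μ) = 0.401858 / (2 × 0.0283) = 7.10 Myr.

7.10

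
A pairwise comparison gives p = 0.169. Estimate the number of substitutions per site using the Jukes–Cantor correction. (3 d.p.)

0.191

d = −(3/4) ln(1 − 4p/3) = −0.75 ln(1 − 0.225333) = −0.75 ln(0.774667)
  = −0.75 × (-0.255322) = 0.191492 substitutions/site.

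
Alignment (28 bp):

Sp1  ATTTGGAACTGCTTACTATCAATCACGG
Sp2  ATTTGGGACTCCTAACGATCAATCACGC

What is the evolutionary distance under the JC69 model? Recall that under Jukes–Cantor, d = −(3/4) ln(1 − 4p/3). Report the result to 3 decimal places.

0.204

The sequences differ at 5 of 28 sites (7, 11, 14, 17, 28), so p = 5/28 ≈ 0.178571.
d = −(3/4) ln(1 − 4p/3) = −0.75 ln(1 − 0.238095) = −0.75 ln(0.761905)
  = −0.75 × (-0.271933) = 0.203950 substitutions/site.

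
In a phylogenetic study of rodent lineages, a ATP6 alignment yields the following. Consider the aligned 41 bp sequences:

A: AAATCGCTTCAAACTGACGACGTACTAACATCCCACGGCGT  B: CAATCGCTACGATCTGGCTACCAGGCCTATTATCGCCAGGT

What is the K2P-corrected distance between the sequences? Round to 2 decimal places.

0.86

Of 41 sites, 7 differences are transitions and 14 are transversions, so P = 7/41 ≈ 0.170732 and Q = 14/41 ≈ 0.341463.
Under the Kimura two-parameter model, d = −½ ln(1 − 2P − Q) − ¼ ln(1 − 2Q).
1 − 2P − Q = 0.317073, giving −½ ln(0.317073) = 0.574312.
1 − 2Q = 0.317074, giving −¼ ln(0.317074) = 0.287155.
d = 0.574312 + 0.287155 = 0.861467.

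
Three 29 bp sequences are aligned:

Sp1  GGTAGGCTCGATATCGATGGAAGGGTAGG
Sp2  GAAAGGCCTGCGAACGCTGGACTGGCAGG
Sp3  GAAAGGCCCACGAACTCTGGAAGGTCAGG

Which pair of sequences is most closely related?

Sp1–Sp2: 11/29 differ, p = 0.379, d = 0.529.
Sp1–Sp3: 11/29 differ, p = 0.379, d = 0.529.
Sp2–Sp3: 6/29 differ, p = 0.207, d = 0.242.
The smallest distance is between Sp2 and Sp3.

Sp2 and Sp3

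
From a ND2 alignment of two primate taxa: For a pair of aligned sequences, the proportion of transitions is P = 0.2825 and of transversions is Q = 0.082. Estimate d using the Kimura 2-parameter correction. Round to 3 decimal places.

Under the Kimura two-parameter model, d = −½ ln(1 − 2P − Q) − ¼ ln(1 − 2Q).
1 − 2P − Q = 0.353, giving −½ ln(0.353) = 0.520644.
1 − 2Q = 0.836, giving −¼ ln(0.836) = 0.044782.
d = 0.520644 + 0.044782 = 0.565426.

0.565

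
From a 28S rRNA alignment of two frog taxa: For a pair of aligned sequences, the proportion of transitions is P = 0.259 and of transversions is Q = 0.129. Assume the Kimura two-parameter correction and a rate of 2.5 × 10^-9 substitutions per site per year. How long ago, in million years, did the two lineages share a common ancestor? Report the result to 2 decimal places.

119.05

Under the Kimura two-parameter model, d = −½ ln(1 − 2P − Q) − ¼ ln(1 − 2Q).
1 − 2P − Q = 0.353, giving −½ ln(0.353) = 0.520644.
1 − 2Q = 0.742, giving −¼ ln(0.742) = 0.074602.
d = 0.520644 + 0.074602 = 0.595246.
Under a molecular clock d = 2μt, so t = d/(2μ) = 0.595246 / (2 × 2.5 × 10^-9) = 119.05 million years.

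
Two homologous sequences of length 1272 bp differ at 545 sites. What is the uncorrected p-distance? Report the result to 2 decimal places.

0.43

p = 545/1272 = 0.428459… ≈ 0.43 (to 2 d.p.).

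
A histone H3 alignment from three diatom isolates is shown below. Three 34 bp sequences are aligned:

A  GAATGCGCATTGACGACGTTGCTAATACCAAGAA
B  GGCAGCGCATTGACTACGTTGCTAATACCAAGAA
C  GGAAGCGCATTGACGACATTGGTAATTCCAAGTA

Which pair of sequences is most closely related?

A–B: 4/34 differ, p = 0.118, d = 0.128.
A–C: 6/34 differ, p = 0.176, d = 0.201.
B–C: 6/34 differ, p = 0.176, d = 0.201.
The smallest distance is between A and B.

A and B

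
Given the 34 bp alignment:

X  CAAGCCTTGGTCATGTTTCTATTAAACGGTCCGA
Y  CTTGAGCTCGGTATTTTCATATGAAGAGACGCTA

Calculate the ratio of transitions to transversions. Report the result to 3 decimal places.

0.500

Transitions are A↔G and C↔T; transversions are all other mismatches.
Transitions: 6. Transversions: 12.
R = 6/12 = 0.500.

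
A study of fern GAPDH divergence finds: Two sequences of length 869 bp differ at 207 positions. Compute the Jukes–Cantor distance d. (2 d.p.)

0.29

p = 207/869 ≈ 0.238205.
d = −(3/4) ln(1 − 4p/3) = −0.75 ln(1 − 0.317607) = −0.75 ln(0.682393)
  = −0.75 × (-0.382150) = 0.286613 substitutions/site.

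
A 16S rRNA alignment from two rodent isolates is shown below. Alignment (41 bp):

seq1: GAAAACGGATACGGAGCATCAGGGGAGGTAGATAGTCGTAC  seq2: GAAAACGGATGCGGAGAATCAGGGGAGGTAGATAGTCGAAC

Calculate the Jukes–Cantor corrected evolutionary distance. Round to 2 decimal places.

The sequences differ at 3 of 41 sites (11, 17, 39), so p = 3/41 ≈ 0.073171.
d = −(3/4) ln(1 − 4p/3) = −0.75 ln(1 − 0.097561) = −0.75 ln(0.902439)
  = −0.75 × (-0.102654) = 0.076991 substitutions/site.

0.08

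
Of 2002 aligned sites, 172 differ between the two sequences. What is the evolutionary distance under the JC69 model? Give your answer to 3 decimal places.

0.091

p = 172/2002 ≈ 0.085914.
d = −(3/4) ln(1 − 4p/3) = −0.75 ln(1 − 0.114552) = −0.75 ln(0.885448)
  = −0.75 × (-0.121662) = 0.091247 substitutions/site.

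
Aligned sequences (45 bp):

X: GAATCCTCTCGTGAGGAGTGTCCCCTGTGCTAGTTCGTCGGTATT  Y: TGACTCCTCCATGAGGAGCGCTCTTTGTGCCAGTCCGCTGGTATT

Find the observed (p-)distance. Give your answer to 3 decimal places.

The sequences differ at 17 of 45 positions.
p = 17/45 = 0.377777… ≈ 0.378 (to 3 d.p.).

0.378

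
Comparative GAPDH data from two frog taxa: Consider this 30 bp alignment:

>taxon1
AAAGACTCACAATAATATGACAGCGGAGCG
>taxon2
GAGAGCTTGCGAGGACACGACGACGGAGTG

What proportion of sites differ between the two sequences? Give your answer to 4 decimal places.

0.4667

The sequences differ at 14 of 30 positions.
p = 14/30 = 0.466666… ≈ 0.4667 (to 4 d.p.).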